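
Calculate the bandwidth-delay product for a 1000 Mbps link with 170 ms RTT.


BDP = bandwidth * RTT
= 1000 Mbps * 170 ms
= 1000 * 1e6 * 170 / 1000 bits
= 170000000 bits
= 21250000 bytes
= 20751.9531 KB
BDP = 170000000 bits (21250000 bytes)


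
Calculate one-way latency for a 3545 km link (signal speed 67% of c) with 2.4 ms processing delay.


Speed = 0.67 * 3e5 km/s = 201000 km/s
Propagation delay = 3545 / 201000 = 0.0176 s = 17.6368 ms
Processing delay = 2.4 ms
Total one-way latency = 20.0368 ms


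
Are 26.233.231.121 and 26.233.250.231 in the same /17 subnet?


Mask: 255.255.128.0
26.233.231.121 AND mask = 26.233.128.0
26.233.250.231 AND mask = 26.233.128.0
Yes, same subnet (26.233.128.0)


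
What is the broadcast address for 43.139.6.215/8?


Network: 43.0.0.0/8
Host bits = 24
Set all host bits to 1:
Broadcast: 43.255.255.255


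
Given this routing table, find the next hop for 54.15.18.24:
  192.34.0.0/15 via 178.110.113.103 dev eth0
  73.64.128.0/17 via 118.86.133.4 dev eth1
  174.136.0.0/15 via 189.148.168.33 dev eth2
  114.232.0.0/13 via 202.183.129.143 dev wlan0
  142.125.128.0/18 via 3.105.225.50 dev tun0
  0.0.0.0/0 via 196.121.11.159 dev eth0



Longest prefix match for 54.15.18.24:
  /15 192.34.0.0: no
  /17 73.64.128.0: no
  /15 174.136.0.0: no
  /13 114.232.0.0: no
  /18 142.125.128.0: no
  /0 0.0.0.0: MATCH
Selected: next-hop 196.121.11.159 via eth0 (matched /0)


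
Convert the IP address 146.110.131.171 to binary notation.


146 = 10010010
110 = 01101110
131 = 10000011
171 = 10101011
Binary: 10010010.01101110.10000011.10101011


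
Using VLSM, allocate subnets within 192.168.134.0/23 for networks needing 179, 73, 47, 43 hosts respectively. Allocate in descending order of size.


179 hosts -> /24 (254 usable): 192.168.134.0/24
73 hosts -> /25 (126 usable): 192.168.135.0/25
47 hosts -> /26 (62 usable): 192.168.135.128/26
43 hosts -> /26 (62 usable): 192.168.135.192/26
Allocation: 192.168.134.0/24 (179 hosts, 254 usable); 192.168.135.0/25 (73 hosts, 126 usable); 192.168.135.128/26 (47 hosts, 62 usable); 192.168.135.192/26 (43 hosts, 62 usable)


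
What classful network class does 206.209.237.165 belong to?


First octet: 206
Binary: 11001110
110xxxxx -> Class C (192-223)
Class C, default mask 255.255.255.0 (/24)


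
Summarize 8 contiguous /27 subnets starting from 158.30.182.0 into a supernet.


Original prefix: /27
Number of subnets: 8 = 2^3
New prefix = 27 - 3 = 24
Supernet: 158.30.182.0/24


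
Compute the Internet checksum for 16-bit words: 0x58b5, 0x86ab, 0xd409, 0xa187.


Sum all words (with carry folding):
+ 0x58b5 = 0x58b5
+ 0x86ab = 0xdf60
+ 0xd409 = 0xb36a
+ 0xa187 = 0x54f2
One's complement: ~0x54f2
Checksum = 0xab0d


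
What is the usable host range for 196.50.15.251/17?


Network: 196.50.0.0
Broadcast: 196.50.127.255
First usable = network + 1
Last usable = broadcast - 1
Range: 196.50.0.1 to 196.50.127.254


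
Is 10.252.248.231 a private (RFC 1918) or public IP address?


RFC 1918 private ranges:
  10.0.0.0/8 (10.0.0.0 - 10.255.255.255)
  172.16.0.0/12 (172.16.0.0 - 172.31.255.255)
  192.168.0.0/16 (192.168.0.0 - 192.168.255.255)
Private (in 10.0.0.0/8)


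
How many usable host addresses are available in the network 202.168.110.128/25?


Host bits = 32 - 25 = 7
Total addresses = 2^7 = 128
Usable = total - 2 (network and broadcast)
Usable hosts: 126


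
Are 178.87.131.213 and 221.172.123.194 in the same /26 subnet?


Mask: 255.255.255.192
178.87.131.213 AND mask = 178.87.131.192
221.172.123.194 AND mask = 221.172.123.192
No, different subnets (178.87.131.192 vs 221.172.123.192)


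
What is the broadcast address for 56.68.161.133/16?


Network: 56.68.0.0/16
Host bits = 16
Set all host bits to 1:
Broadcast: 56.68.255.255


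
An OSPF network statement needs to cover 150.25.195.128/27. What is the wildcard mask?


Subnet mask: 255.255.255.224
Wildcard = 255.255.255.255 - subnet mask
255 - 255 = 0
255 - 255 = 0
255 - 255 = 0
255 - 224 = 31
Wildcard: 0.0.0.31


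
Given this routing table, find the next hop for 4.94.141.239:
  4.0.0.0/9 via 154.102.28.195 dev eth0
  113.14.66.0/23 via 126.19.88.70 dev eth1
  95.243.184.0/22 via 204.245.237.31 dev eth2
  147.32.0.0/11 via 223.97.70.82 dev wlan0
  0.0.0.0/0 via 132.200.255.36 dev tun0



Longest prefix match for 4.94.141.239:
  /9 4.0.0.0: MATCH
  /23 113.14.66.0: no
  /22 95.243.184.0: no
  /11 147.32.0.0: no
  /0 0.0.0.0: MATCH
Selected: next-hop 154.102.28.195 via eth0 (matched /9)


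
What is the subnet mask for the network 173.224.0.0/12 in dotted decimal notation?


/12 means 12 network bits, 20 host bits
Binary: 11111111111100000000000000000000
Mask: 255.240.0.0


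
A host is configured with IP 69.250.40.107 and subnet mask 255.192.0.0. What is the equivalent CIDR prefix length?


Binary: 11111111.11000000.00000000.00000000
Count leading 1s
Prefix: /10


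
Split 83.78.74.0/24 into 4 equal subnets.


New prefix = 24 + 2 = 26
Each subnet has 64 addresses
  83.78.74.0/26
  83.78.74.64/26
  83.78.74.128/26
  83.78.74.192/26
Subnets: 83.78.74.0/26, 83.78.74.64/26, 83.78.74.128/26, 83.78.74.192/26


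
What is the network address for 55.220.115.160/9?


IP:   00110111.11011100.01110011.10100000
Mask: 11111111.10000000.00000000.00000000
AND operation:
Net:  00110111.10000000.00000000.00000000
Network: 55.128.0.0/9


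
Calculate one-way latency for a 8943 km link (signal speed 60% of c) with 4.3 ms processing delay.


Speed = 0.6 * 3e5 km/s = 180000 km/s
Propagation delay = 8943 / 180000 = 0.0497 s = 49.6833 ms
Processing delay = 4.3 ms
Total one-way latency = 53.9833 ms


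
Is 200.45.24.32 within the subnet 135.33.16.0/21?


Subnet network: 135.33.16.0
Test IP AND mask: 200.45.24.0
No, 200.45.24.32 is not in 135.33.16.0/21


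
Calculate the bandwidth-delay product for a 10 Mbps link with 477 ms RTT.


BDP = bandwidth * RTT
= 10 Mbps * 477 ms
= 10 * 1e6 * 477 / 1000 bits
= 4770000 bits
= 596250 bytes
= 582.2754 KB
BDP = 4770000 bits (596250 bytes)


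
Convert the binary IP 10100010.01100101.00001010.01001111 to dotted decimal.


10100010 = 162
01100101 = 101
00001010 = 10
01001111 = 79
IP: 162.101.10.79


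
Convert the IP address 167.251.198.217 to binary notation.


167 = 10100111
251 = 11111011
198 = 11000110
217 = 11011001
Binary: 10100111.11111011.11000110.11011001


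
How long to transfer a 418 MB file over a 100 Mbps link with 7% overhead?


Effective throughput = 100 * (1 - 7/100) = 93 Mbps
File size in Mb = 418 * 8 = 3344 Mb
Time = 3344 / 93
Time = 35.957 seconds


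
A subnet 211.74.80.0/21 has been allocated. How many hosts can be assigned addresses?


Host bits = 32 - 21 = 11
Total addresses = 2^11 = 2048
Usable = total - 2 (network and broadcast)
Usable hosts: 2046


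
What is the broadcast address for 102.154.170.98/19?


Network: 102.154.160.0/19
Host bits = 13
Set all host bits to 1:
Broadcast: 102.154.191.255


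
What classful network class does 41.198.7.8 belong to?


First octet: 41
Binary: 00101001
0xxxxxxx -> Class A (1-126)
Class A, default mask 255.0.0.0 (/8)


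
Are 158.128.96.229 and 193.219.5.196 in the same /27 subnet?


Mask: 255.255.255.224
158.128.96.229 AND mask = 158.128.96.224
193.219.5.196 AND mask = 193.219.5.192
No, different subnets (158.128.96.224 vs 193.219.5.192)


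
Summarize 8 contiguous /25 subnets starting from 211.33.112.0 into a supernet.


Original prefix: /25
Number of subnets: 8 = 2^3
New prefix = 25 - 3 = 22
Supernet: 211.33.112.0/22


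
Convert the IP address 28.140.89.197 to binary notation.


28 = 00011100
140 = 10001100
89 = 01011001
197 = 11000101
Binary: 00011100.10001100.01011001.11000101


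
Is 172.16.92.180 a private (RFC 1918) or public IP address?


RFC 1918 private ranges:
  10.0.0.0/8 (10.0.0.0 - 10.255.255.255)
  172.16.0.0/12 (172.16.0.0 - 172.31.255.255)
  192.168.0.0/16 (192.168.0.0 - 192.168.255.255)
Private (in 172.16.0.0/12)


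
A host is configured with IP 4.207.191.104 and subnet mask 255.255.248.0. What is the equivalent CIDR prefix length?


Binary: 11111111.11111111.11111000.00000000
Count leading 1s
Prefix: /21


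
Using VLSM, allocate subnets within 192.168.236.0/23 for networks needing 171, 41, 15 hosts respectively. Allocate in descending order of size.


171 hosts -> /24 (254 usable): 192.168.236.0/24
41 hosts -> /26 (62 usable): 192.168.237.0/26
15 hosts -> /27 (30 usable): 192.168.237.64/27
Allocation: 192.168.236.0/24 (171 hosts, 254 usable); 192.168.237.0/26 (41 hosts, 62 usable); 192.168.237.64/27 (15 hosts, 30 usable)


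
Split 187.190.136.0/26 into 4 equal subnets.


New prefix = 26 + 2 = 28
Each subnet has 16 addresses
  187.190.136.0/28
  187.190.136.16/28
  187.190.136.32/28
  187.190.136.48/28
Subnets: 187.190.136.0/28, 187.190.136.16/28, 187.190.136.32/28, 187.190.136.48/28


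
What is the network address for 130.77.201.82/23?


IP:   10000010.01001101.11001001.01010010
Mask: 11111111.11111111.11111110.00000000
AND operation:
Net:  10000010.01001101.11001000.00000000
Network: 130.77.200.0/23


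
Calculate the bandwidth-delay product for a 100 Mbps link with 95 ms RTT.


BDP = bandwidth * RTT
= 100 Mbps * 95 ms
= 100 * 1e6 * 95 / 1000 bits
= 9500000 bits
= 1187500 bytes
= 1159.668 KB
BDP = 9500000 bits (1187500 bytes)


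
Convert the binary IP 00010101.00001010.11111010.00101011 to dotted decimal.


00010101 = 21
00001010 = 10
11111010 = 250
00101011 = 43
IP: 21.10.250.43


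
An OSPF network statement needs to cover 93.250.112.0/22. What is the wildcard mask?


Subnet mask: 255.255.252.0
Wildcard = 255.255.255.255 - subnet mask
255 - 255 = 0
255 - 255 = 0
255 - 252 = 3
255 - 0 = 255
Wildcard: 0.0.3.255


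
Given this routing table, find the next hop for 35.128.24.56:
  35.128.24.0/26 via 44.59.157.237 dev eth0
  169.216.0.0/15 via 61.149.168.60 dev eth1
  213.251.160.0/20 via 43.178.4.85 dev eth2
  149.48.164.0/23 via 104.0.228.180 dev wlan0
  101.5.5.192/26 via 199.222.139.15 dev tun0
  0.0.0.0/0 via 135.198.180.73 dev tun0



Longest prefix match for 35.128.24.56:
  /26 35.128.24.0: MATCH
  /15 169.216.0.0: no
  /20 213.251.160.0: no
  /23 149.48.164.0: no
  /26 101.5.5.192: no
  /0 0.0.0.0: MATCH
Selected: next-hop 44.59.157.237 via eth0 (matched /26)


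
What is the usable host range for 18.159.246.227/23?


Network: 18.159.246.0
Broadcast: 18.159.247.255
First usable = network + 1
Last usable = broadcast - 1
Range: 18.159.246.1 to 18.159.247.254


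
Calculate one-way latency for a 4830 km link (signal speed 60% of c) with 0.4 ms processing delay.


Speed = 0.6 * 3e5 km/s = 180000 km/s
Propagation delay = 4830 / 180000 = 0.0268 s = 26.8333 ms
Processing delay = 0.4 ms
Total one-way latency = 27.2333 ms


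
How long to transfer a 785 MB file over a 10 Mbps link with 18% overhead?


Effective throughput = 10 * (1 - 18/100) = 8.2 Mbps
File size in Mb = 785 * 8 = 6280 Mb
Time = 6280 / 8.2
Time = 765.8537 seconds


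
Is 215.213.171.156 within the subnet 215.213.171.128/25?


Subnet network: 215.213.171.128
Test IP AND mask: 215.213.171.128
Yes, 215.213.171.156 is in 215.213.171.128/25


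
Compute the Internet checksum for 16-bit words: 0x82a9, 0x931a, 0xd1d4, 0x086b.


Sum all words (with carry folding):
+ 0x82a9 = 0x82a9
+ 0x931a = 0x15c4
+ 0xd1d4 = 0xe798
+ 0x086b = 0xf003
One's complement: ~0xf003
Checksum = 0x0ffc


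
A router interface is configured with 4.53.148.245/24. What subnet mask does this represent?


/24 means 24 network bits, 8 host bits
Binary: 11111111111111111111111100000000
Mask: 255.255.255.0


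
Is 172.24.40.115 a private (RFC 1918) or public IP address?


RFC 1918 private ranges:
  10.0.0.0/8 (10.0.0.0 - 10.255.255.255)
  172.16.0.0/12 (172.16.0.0 - 172.31.255.255)
  192.168.0.0/16 (192.168.0.0 - 192.168.255.255)
Private (in 172.16.0.0/12)


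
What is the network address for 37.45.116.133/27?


IP:   00100101.00101101.01110100.10000101
Mask: 11111111.11111111.11111111.11100000
AND operation:
Net:  00100101.00101101.01110100.10000000
Network: 37.45.116.128/27


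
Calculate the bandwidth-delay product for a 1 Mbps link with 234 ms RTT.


BDP = bandwidth * RTT
= 1 Mbps * 234 ms
= 1 * 1e6 * 234 / 1000 bits
= 234000 bits
= 29250 bytes
= 28.5645 KB
BDP = 234000 bits (29250 bytes)


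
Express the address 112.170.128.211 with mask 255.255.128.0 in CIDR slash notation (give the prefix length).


Binary: 11111111.11111111.10000000.00000000
Count leading 1s
Prefix: /17


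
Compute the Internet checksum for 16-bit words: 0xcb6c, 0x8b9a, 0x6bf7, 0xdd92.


Sum all words (with carry folding):
+ 0xcb6c = 0xcb6c
+ 0x8b9a = 0x5707
+ 0x6bf7 = 0xc2fe
+ 0xdd92 = 0xa091
One's complement: ~0xa091
Checksum = 0x5f6e


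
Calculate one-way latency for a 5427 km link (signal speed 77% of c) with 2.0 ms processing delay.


Speed = 0.77 * 3e5 km/s = 231000 km/s
Propagation delay = 5427 / 231000 = 0.0235 s = 23.4935 ms
Processing delay = 2.0 ms
Total one-way latency = 25.4935 ms


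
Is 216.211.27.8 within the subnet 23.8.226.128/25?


Subnet network: 23.8.226.128
Test IP AND mask: 216.211.27.0
No, 216.211.27.8 is not in 23.8.226.128/25


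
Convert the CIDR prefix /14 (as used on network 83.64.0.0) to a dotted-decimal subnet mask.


/14 means 14 network bits, 18 host bits
Binary: 11111111111111000000000000000000
Mask: 255.252.0.0


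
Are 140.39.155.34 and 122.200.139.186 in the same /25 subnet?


Mask: 255.255.255.128
140.39.155.34 AND mask = 140.39.155.0
122.200.139.186 AND mask = 122.200.139.128
No, different subnets (140.39.155.0 vs 122.200.139.128)


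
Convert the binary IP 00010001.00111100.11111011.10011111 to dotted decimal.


00010001 = 17
00111100 = 60
11111011 = 251
10011111 = 159
IP: 17.60.251.159


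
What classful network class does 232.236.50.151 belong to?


First octet: 232
Binary: 11101000
1110xxxx -> Class D (224-239)
Class D (multicast), default mask N/A


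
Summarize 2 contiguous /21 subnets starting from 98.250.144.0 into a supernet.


Original prefix: /21
Number of subnets: 2 = 2^1
New prefix = 21 - 1 = 20
Supernet: 98.250.144.0/20


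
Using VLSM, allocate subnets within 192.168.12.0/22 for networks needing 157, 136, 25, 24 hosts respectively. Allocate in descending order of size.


157 hosts -> /24 (254 usable): 192.168.12.0/24
136 hosts -> /24 (254 usable): 192.168.13.0/24
25 hosts -> /27 (30 usable): 192.168.14.0/27
24 hosts -> /27 (30 usable): 192.168.14.32/27
Allocation: 192.168.12.0/24 (157 hosts, 254 usable); 192.168.13.0/24 (136 hosts, 254 usable); 192.168.14.0/27 (25 hosts, 30 usable); 192.168.14.32/27 (24 hosts, 30 usable)


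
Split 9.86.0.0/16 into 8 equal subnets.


New prefix = 16 + 3 = 19
Each subnet has 8192 addresses
  9.86.0.0/19
  9.86.32.0/19
  9.86.64.0/19
  9.86.96.0/19
  9.86.128.0/19
  9.86.160.0/19
  9.86.192.0/19
  9.86.224.0/19
Subnets: 9.86.0.0/19, 9.86.32.0/19, 9.86.64.0/19, 9.86.96.0/19, 9.86.128.0/19, 9.86.160.0/19, 9.86.192.0/19, 9.86.224.0/19


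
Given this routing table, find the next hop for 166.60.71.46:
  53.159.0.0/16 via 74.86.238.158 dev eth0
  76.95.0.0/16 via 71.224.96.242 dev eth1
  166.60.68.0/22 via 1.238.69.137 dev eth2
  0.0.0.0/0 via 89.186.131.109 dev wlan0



Longest prefix match for 166.60.71.46:
  /16 53.159.0.0: no
  /16 76.95.0.0: no
  /22 166.60.68.0: MATCH
  /0 0.0.0.0: MATCH
Selected: next-hop 1.238.69.137 via eth2 (matched /22)


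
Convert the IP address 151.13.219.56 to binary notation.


151 = 10010111
13 = 00001101
219 = 11011011
56 = 00111000
Binary: 10010111.00001101.11011011.00111000


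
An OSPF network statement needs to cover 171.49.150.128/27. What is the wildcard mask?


Subnet mask: 255.255.255.224
Wildcard = 255.255.255.255 - subnet mask
255 - 255 = 0
255 - 255 = 0
255 - 255 = 0
255 - 224 = 31
Wildcard: 0.0.0.31


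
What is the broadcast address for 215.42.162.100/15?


Network: 215.42.0.0/15
Host bits = 17
Set all host bits to 1:
Broadcast: 215.43.255.255


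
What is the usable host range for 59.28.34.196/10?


Network: 59.0.0.0
Broadcast: 59.63.255.255
First usable = network + 1
Last usable = broadcast - 1
Range: 59.0.0.1 to 59.63.255.254


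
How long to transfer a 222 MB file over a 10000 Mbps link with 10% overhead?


Effective throughput = 10000 * (1 - 10/100) = 9000 Mbps
File size in Mb = 222 * 8 = 1776 Mb
Time = 1776 / 9000
Time = 0.1973 seconds


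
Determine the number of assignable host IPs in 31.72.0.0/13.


Host bits = 32 - 13 = 19
Total addresses = 2^19 = 524288
Usable = total - 2 (network and broadcast)
Usable hosts: 524286


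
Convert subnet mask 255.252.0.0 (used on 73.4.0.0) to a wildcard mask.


Subnet mask: 255.252.0.0
Wildcard = 255.255.255.255 - subnet mask
255 - 255 = 0
255 - 252 = 3
255 - 0 = 255
255 - 0 = 255
Wildcard: 0.3.255.255


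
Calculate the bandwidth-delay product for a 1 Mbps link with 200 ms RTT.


BDP = bandwidth * RTT
= 1 Mbps * 200 ms
= 1 * 1e6 * 200 / 1000 bits
= 200000 bits
= 25000 bytes
= 24.4141 KB
BDP = 200000 bits (25000 bytes)


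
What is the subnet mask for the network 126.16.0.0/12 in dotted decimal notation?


/12 means 12 network bits, 20 host bits
Binary: 11111111111100000000000000000000
Mask: 255.240.0.0


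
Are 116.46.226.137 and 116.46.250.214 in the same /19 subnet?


Mask: 255.255.224.0
116.46.226.137 AND mask = 116.46.224.0
116.46.250.214 AND mask = 116.46.224.0
Yes, same subnet (116.46.224.0)


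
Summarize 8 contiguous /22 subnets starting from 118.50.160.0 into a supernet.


Original prefix: /22
Number of subnets: 8 = 2^3
New prefix = 22 - 3 = 19
Supernet: 118.50.160.0/19


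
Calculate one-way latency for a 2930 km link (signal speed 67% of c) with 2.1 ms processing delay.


Speed = 0.67 * 3e5 km/s = 201000 km/s
Propagation delay = 2930 / 201000 = 0.0146 s = 14.5771 ms
Processing delay = 2.1 ms
Total one-way latency = 16.6771 ms


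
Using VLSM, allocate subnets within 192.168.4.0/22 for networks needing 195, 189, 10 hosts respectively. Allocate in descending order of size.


195 hosts -> /24 (254 usable): 192.168.4.0/24
189 hosts -> /24 (254 usable): 192.168.5.0/24
10 hosts -> /28 (14 usable): 192.168.6.0/28
Allocation: 192.168.4.0/24 (195 hosts, 254 usable); 192.168.5.0/24 (189 hosts, 254 usable); 192.168.6.0/28 (10 hosts, 14 usable)


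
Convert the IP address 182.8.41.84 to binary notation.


182 = 10110110
8 = 00001000
41 = 00101001
84 = 01010100
Binary: 10110110.00001000.00101001.01010100


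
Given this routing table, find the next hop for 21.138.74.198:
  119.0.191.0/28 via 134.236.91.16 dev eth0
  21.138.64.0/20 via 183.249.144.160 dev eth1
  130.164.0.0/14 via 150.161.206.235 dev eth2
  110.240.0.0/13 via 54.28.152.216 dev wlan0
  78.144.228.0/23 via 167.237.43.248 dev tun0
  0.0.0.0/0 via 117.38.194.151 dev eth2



Longest prefix match for 21.138.74.198:
  /28 119.0.191.0: no
  /20 21.138.64.0: MATCH
  /14 130.164.0.0: no
  /13 110.240.0.0: no
  /23 78.144.228.0: no
  /0 0.0.0.0: MATCH
Selected: next-hop 183.249.144.160 via eth1 (matched /20)


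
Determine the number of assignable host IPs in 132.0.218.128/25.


Host bits = 32 - 25 = 7
Total addresses = 2^7 = 128
Usable = total - 2 (network and broadcast)
Usable hosts: 126


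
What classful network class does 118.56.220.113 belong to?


First octet: 118
Binary: 01110110
0xxxxxxx -> Class A (1-126)
Class A, default mask 255.0.0.0 (/8)


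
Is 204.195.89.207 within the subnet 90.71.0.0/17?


Subnet network: 90.71.0.0
Test IP AND mask: 204.195.0.0
No, 204.195.89.207 is not in 90.71.0.0/17


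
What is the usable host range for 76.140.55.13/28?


Network: 76.140.55.0
Broadcast: 76.140.55.15
First usable = network + 1
Last usable = broadcast - 1
Range: 76.140.55.1 to 76.140.55.14


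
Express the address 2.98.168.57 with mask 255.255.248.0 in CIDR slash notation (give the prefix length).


Binary: 11111111.11111111.11111000.00000000
Count leading 1s
Prefix: /21


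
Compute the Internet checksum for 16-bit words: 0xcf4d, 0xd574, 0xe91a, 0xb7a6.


Sum all words (with carry folding):
+ 0xcf4d = 0xcf4d
+ 0xd574 = 0xa4c2
+ 0xe91a = 0x8ddd
+ 0xb7a6 = 0x4584
One's complement: ~0x4584
Checksum = 0xba7b


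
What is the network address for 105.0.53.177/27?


IP:   01101001.00000000.00110101.10110001
Mask: 11111111.11111111.11111111.11100000
AND operation:
Net:  01101001.00000000.00110101.10100000
Network: 105.0.53.160/27


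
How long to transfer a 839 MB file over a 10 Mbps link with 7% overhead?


Effective throughput = 10 * (1 - 7/100) = 9.3 Mbps
File size in Mb = 839 * 8 = 6712 Mb
Time = 6712 / 9.3
Time = 721.7204 seconds


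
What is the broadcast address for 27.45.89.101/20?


Network: 27.45.80.0/20
Host bits = 12
Set all host bits to 1:
Broadcast: 27.45.95.255


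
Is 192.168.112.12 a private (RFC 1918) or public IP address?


RFC 1918 private ranges:
  10.0.0.0/8 (10.0.0.0 - 10.255.255.255)
  172.16.0.0/12 (172.16.0.0 - 172.31.255.255)
  192.168.0.0/16 (192.168.0.0 - 192.168.255.255)
Private (in 192.168.0.0/16)


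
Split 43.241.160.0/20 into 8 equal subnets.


New prefix = 20 + 3 = 23
Each subnet has 512 addresses
  43.241.160.0/23
  43.241.162.0/23
  43.241.164.0/23
  43.241.166.0/23
  43.241.168.0/23
  43.241.170.0/23
  43.241.172.0/23
  43.241.174.0/23
Subnets: 43.241.160.0/23, 43.241.162.0/23, 43.241.164.0/23, 43.241.166.0/23, 43.241.168.0/23, 43.241.170.0/23, 43.241.172.0/23, 43.241.174.0/23


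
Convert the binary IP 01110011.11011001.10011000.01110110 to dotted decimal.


01110011 = 115
11011001 = 217
10011000 = 152
01110110 = 118
IP: 115.217.152.118


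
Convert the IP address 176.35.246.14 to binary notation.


176 = 10110000
35 = 00100011
246 = 11110110
14 = 00001110
Binary: 10110000.00100011.11110110.00001110


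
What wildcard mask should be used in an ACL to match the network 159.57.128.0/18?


Subnet mask: 255.255.192.0
Wildcard = 255.255.255.255 - subnet mask
255 - 255 = 0
255 - 255 = 0
255 - 192 = 63
255 - 0 = 255
Wildcard: 0.0.63.255


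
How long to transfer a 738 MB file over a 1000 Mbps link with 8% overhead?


Effective throughput = 1000 * (1 - 8/100) = 920 Mbps
File size in Mb = 738 * 8 = 5904 Mb
Time = 5904 / 920
Time = 6.4174 seconds


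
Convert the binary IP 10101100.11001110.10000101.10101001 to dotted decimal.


10101100 = 172
11001110 = 206
10000101 = 133
10101001 = 169
IP: 172.206.133.169


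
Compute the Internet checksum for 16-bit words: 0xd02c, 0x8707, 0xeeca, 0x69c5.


Sum all words (with carry folding):
+ 0xd02c = 0xd02c
+ 0x8707 = 0x5734
+ 0xeeca = 0x45ff
+ 0x69c5 = 0xafc4
One's complement: ~0xafc4
Checksum = 0x503b


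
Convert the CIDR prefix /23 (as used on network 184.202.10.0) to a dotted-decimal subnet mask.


/23 means 23 network bits, 9 host bits
Binary: 11111111111111111111111000000000
Mask: 255.255.254.0


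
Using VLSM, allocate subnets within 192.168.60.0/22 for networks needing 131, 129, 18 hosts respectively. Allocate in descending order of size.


131 hosts -> /24 (254 usable): 192.168.60.0/24
129 hosts -> /24 (254 usable): 192.168.61.0/24
18 hosts -> /27 (30 usable): 192.168.62.0/27
Allocation: 192.168.60.0/24 (131 hosts, 254 usable); 192.168.61.0/24 (129 hosts, 254 usable); 192.168.62.0/27 (18 hosts, 30 usable)


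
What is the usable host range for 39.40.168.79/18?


Network: 39.40.128.0
Broadcast: 39.40.191.255
First usable = network + 1
Last usable = broadcast - 1
Range: 39.40.128.1 to 39.40.191.254


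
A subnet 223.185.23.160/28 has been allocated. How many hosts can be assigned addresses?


Host bits = 32 - 28 = 4
Total addresses = 2^4 = 16
Usable = total - 2 (network and broadcast)
Usable hosts: 14


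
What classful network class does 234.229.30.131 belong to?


First octet: 234
Binary: 11101010
1110xxxx -> Class D (224-239)
Class D (multicast), default mask N/A


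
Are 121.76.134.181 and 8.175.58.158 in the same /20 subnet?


Mask: 255.255.240.0
121.76.134.181 AND mask = 121.76.128.0
8.175.58.158 AND mask = 8.175.48.0
No, different subnets (121.76.128.0 vs 8.175.48.0)


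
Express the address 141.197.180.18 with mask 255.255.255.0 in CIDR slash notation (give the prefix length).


Binary: 11111111.11111111.11111111.00000000
Count leading 1s
Prefix: /24


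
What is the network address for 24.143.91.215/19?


IP:   00011000.10001111.01011011.11010111
Mask: 11111111.11111111.11100000.00000000
AND operation:
Net:  00011000.10001111.01000000.00000000
Network: 24.143.64.0/19


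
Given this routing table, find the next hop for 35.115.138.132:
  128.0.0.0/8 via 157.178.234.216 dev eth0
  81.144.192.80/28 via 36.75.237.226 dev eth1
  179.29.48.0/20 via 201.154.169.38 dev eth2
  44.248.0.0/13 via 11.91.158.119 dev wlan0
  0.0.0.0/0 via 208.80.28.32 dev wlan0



Longest prefix match for 35.115.138.132:
  /8 128.0.0.0: no
  /28 81.144.192.80: no
  /20 179.29.48.0: no
  /13 44.248.0.0: no
  /0 0.0.0.0: MATCH
Selected: next-hop 208.80.28.32 via wlan0 (matched /0)


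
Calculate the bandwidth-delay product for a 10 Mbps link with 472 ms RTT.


BDP = bandwidth * RTT
= 10 Mbps * 472 ms
= 10 * 1e6 * 472 / 1000 bits
= 4720000 bits
= 590000 bytes
= 576.1719 KB
BDP = 4720000 bits (590000 bytes)


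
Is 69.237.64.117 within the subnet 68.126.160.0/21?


Subnet network: 68.126.160.0
Test IP AND mask: 69.237.64.0
No, 69.237.64.117 is not in 68.126.160.0/21


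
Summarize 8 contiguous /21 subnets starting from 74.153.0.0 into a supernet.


Original prefix: /21
Number of subnets: 8 = 2^3
New prefix = 21 - 3 = 18
Supernet: 74.153.0.0/18


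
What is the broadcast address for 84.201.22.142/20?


Network: 84.201.16.0/20
Host bits = 12
Set all host bits to 1:
Broadcast: 84.201.31.255


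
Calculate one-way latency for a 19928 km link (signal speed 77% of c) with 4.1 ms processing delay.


Speed = 0.77 * 3e5 km/s = 231000 km/s
Propagation delay = 19928 / 231000 = 0.0863 s = 86.2684 ms
Processing delay = 4.1 ms
Total one-way latency = 90.3684 ms


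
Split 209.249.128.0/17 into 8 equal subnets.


New prefix = 17 + 3 = 20
Each subnet has 4096 addresses
  209.249.128.0/20
  209.249.144.0/20
  209.249.160.0/20
  209.249.176.0/20
  209.249.192.0/20
  209.249.208.0/20
  209.249.224.0/20
  209.249.240.0/20
Subnets: 209.249.128.0/20, 209.249.144.0/20, 209.249.160.0/20, 209.249.176.0/20, 209.249.192.0/20, 209.249.208.0/20, 209.249.224.0/20, 209.249.240.0/20


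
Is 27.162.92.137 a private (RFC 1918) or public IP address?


RFC 1918 private ranges:
  10.0.0.0/8 (10.0.0.0 - 10.255.255.255)
  172.16.0.0/12 (172.16.0.0 - 172.31.255.255)
  192.168.0.0/16 (192.168.0.0 - 192.168.255.255)
Public (not in any RFC 1918 range)


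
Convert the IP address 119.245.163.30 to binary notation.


119 = 01110111
245 = 11110101
163 = 10100011
30 = 00011110
Binary: 01110111.11110101.10100011.00011110


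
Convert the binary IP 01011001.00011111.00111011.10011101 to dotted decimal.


01011001 = 89
00011111 = 31
00111011 = 59
10011101 = 157
IP: 89.31.59.157


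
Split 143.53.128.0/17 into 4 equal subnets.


New prefix = 17 + 2 = 19
Each subnet has 8192 addresses
  143.53.128.0/19
  143.53.160.0/19
  143.53.192.0/19
  143.53.224.0/19
Subnets: 143.53.128.0/19, 143.53.160.0/19, 143.53.192.0/19, 143.53.224.0/19


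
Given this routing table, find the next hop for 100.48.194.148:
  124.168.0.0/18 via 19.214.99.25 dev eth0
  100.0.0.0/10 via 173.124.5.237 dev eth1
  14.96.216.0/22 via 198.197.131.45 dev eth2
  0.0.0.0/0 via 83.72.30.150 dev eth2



Longest prefix match for 100.48.194.148:
  /18 124.168.0.0: no
  /10 100.0.0.0: MATCH
  /22 14.96.216.0: no
  /0 0.0.0.0: MATCH
Selected: next-hop 173.124.5.237 via eth1 (matched /10)


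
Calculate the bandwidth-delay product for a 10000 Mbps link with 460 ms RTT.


BDP = bandwidth * RTT
= 10000 Mbps * 460 ms
= 10000 * 1e6 * 460 / 1000 bits
= 4600000000 bits
= 575000000 bytes
= 561523.4375 KB
BDP = 4600000000 bits (575000000 bytes)


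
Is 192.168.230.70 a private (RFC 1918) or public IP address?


RFC 1918 private ranges:
  10.0.0.0/8 (10.0.0.0 - 10.255.255.255)
  172.16.0.0/12 (172.16.0.0 - 172.31.255.255)
  192.168.0.0/16 (192.168.0.0 - 192.168.255.255)
Private (in 192.168.0.0/16)


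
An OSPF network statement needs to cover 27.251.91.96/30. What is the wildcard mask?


Subnet mask: 255.255.255.252
Wildcard = 255.255.255.255 - subnet mask
255 - 255 = 0
255 - 255 = 0
255 - 255 = 0
255 - 252 = 3
Wildcard: 0.0.0.3


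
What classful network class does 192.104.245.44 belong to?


First octet: 192
Binary: 11000000
110xxxxx -> Class C (192-223)
Class C, default mask 255.255.255.0 (/24)


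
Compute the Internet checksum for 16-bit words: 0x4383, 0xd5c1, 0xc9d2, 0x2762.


Sum all words (with carry folding):
+ 0x4383 = 0x4383
+ 0xd5c1 = 0x1945
+ 0xc9d2 = 0xe317
+ 0x2762 = 0x0a7a
One's complement: ~0x0a7a
Checksum = 0xf585


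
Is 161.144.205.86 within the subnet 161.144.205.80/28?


Subnet network: 161.144.205.80
Test IP AND mask: 161.144.205.80
Yes, 161.144.205.86 is in 161.144.205.80/28


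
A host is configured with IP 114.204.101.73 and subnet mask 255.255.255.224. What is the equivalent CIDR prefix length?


Binary: 11111111.11111111.11111111.11100000
Count leading 1s
Prefix: /27


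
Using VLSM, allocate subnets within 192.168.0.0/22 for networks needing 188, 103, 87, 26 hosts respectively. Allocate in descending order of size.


188 hosts -> /24 (254 usable): 192.168.0.0/24
103 hosts -> /25 (126 usable): 192.168.1.0/25
87 hosts -> /25 (126 usable): 192.168.1.128/25
26 hosts -> /27 (30 usable): 192.168.2.0/27
Allocation: 192.168.0.0/24 (188 hosts, 254 usable); 192.168.1.0/25 (103 hosts, 126 usable); 192.168.1.128/25 (87 hosts, 126 usable); 192.168.2.0/27 (26 hosts, 30 usable)


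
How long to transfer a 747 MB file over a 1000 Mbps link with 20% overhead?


Effective throughput = 1000 * (1 - 20/100) = 800 Mbps
File size in Mb = 747 * 8 = 5976 Mb
Time = 5976 / 800
Time = 7.47 seconds


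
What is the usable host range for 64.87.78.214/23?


Network: 64.87.78.0
Broadcast: 64.87.79.255
First usable = network + 1
Last usable = broadcast - 1
Range: 64.87.78.1 to 64.87.79.254


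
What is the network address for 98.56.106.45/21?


IP:   01100010.00111000.01101010.00101101
Mask: 11111111.11111111.11111000.00000000
AND operation:
Net:  01100010.00111000.01101000.00000000
Network: 98.56.104.0/21


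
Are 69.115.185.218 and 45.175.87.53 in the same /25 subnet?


Mask: 255.255.255.128
69.115.185.218 AND mask = 69.115.185.128
45.175.87.53 AND mask = 45.175.87.0
No, different subnets (69.115.185.128 vs 45.175.87.0)


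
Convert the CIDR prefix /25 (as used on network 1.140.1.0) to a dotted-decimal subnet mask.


/25 means 25 network bits, 7 host bits
Binary: 11111111111111111111111110000000
Mask: 255.255.255.128


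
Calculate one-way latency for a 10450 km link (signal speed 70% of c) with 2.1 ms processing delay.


Speed = 0.7 * 3e5 km/s = 210000 km/s
Propagation delay = 10450 / 210000 = 0.0498 s = 49.7619 ms
Processing delay = 2.1 ms
Total one-way latency = 51.8619 ms


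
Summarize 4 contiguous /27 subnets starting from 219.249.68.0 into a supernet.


Original prefix: /27
Number of subnets: 4 = 2^2
New prefix = 27 - 2 = 25
Supernet: 219.249.68.0/25


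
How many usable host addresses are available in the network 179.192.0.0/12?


Host bits = 32 - 12 = 20
Total addresses = 2^20 = 1048576
Usable = total - 2 (network and broadcast)
Usable hosts: 1048574


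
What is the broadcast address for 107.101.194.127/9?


Network: 107.0.0.0/9
Host bits = 23
Set all host bits to 1:
Broadcast: 107.127.255.255


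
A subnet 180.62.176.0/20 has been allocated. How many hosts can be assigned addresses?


Host bits = 32 - 20 = 12
Total addresses = 2^12 = 4096
Usable = total - 2 (network and broadcast)
Usable hosts: 4094


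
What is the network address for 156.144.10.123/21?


IP:   10011100.10010000.00001010.01111011
Mask: 11111111.11111111.11111000.00000000
AND operation:
Net:  10011100.10010000.00001000.00000000
Network: 156.144.8.0/21


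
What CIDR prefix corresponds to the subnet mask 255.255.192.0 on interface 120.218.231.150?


Binary: 11111111.11111111.11000000.00000000
Count leading 1s
Prefix: /18


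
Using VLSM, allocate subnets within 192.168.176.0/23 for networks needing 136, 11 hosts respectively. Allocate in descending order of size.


136 hosts -> /24 (254 usable): 192.168.176.0/24
11 hosts -> /28 (14 usable): 192.168.177.0/28
Allocation: 192.168.176.0/24 (136 hosts, 254 usable); 192.168.177.0/28 (11 hosts, 14 usable)


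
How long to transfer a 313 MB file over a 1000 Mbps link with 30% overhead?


Effective throughput = 1000 * (1 - 30/100) = 700 Mbps
File size in Mb = 313 * 8 = 2504 Mb
Time = 2504 / 700
Time = 3.5771 seconds


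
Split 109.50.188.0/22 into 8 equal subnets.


New prefix = 22 + 3 = 25
Each subnet has 128 addresses
  109.50.188.0/25
  109.50.188.128/25
  109.50.189.0/25
  109.50.189.128/25
  109.50.190.0/25
  109.50.190.128/25
  109.50.191.0/25
  109.50.191.128/25
Subnets: 109.50.188.0/25, 109.50.188.128/25, 109.50.189.0/25, 109.50.189.128/25, 109.50.190.0/25, 109.50.190.128/25, 109.50.191.0/25, 109.50.191.128/25


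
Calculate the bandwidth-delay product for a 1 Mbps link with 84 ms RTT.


BDP = bandwidth * RTT
= 1 Mbps * 84 ms
= 1 * 1e6 * 84 / 1000 bits
= 84000 bits
= 10500 bytes
= 10.2539 KB
BDP = 84000 bits (10500 bytes)


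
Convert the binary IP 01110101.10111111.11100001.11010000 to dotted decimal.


01110101 = 117
10111111 = 191
11100001 = 225
11010000 = 208
IP: 117.191.225.208


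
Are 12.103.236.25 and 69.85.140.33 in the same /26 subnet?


Mask: 255.255.255.192
12.103.236.25 AND mask = 12.103.236.0
69.85.140.33 AND mask = 69.85.140.0
No, different subnets (12.103.236.0 vs 69.85.140.0)


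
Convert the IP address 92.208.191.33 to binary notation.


92 = 01011100
208 = 11010000
191 = 10111111
33 = 00100001
Binary: 01011100.11010000.10111111.00100001


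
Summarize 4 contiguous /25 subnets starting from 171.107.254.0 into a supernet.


Original prefix: /25
Number of subnets: 4 = 2^2
New prefix = 25 - 2 = 23
Supernet: 171.107.254.0/23


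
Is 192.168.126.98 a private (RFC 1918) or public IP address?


RFC 1918 private ranges:
  10.0.0.0/8 (10.0.0.0 - 10.255.255.255)
  172.16.0.0/12 (172.16.0.0 - 172.31.255.255)
  192.168.0.0/16 (192.168.0.0 - 192.168.255.255)
Private (in 192.168.0.0/16)


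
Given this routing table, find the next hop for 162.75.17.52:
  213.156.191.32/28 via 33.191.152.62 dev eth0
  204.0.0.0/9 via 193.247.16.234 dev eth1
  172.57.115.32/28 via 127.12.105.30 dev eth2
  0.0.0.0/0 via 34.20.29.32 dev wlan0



Longest prefix match for 162.75.17.52:
  /28 213.156.191.32: no
  /9 204.0.0.0: no
  /28 172.57.115.32: no
  /0 0.0.0.0: MATCH
Selected: next-hop 34.20.29.32 via wlan0 (matched /0)


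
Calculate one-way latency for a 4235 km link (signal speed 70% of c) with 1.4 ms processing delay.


Speed = 0.7 * 3e5 km/s = 210000 km/s
Propagation delay = 4235 / 210000 = 0.0202 s = 20.1667 ms
Processing delay = 1.4 ms
Total one-way latency = 21.5667 ms


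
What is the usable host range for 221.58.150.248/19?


Network: 221.58.128.0
Broadcast: 221.58.159.255
First usable = network + 1
Last usable = broadcast - 1
Range: 221.58.128.1 to 221.58.159.254


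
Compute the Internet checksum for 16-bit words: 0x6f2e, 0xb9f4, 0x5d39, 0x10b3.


Sum all words (with carry folding):
+ 0x6f2e = 0x6f2e
+ 0xb9f4 = 0x2923
+ 0x5d39 = 0x865c
+ 0x10b3 = 0x970f
One's complement: ~0x970f
Checksum = 0x68f0


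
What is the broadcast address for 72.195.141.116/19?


Network: 72.195.128.0/19
Host bits = 13
Set all host bits to 1:
Broadcast: 72.195.159.255


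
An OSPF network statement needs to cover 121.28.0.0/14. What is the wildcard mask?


Subnet mask: 255.252.0.0
Wildcard = 255.255.255.255 - subnet mask
255 - 255 = 0
255 - 252 = 3
255 - 0 = 255
255 - 0 = 255
Wildcard: 0.3.255.255


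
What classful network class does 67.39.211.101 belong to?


First octet: 67
Binary: 01000011
0xxxxxxx -> Class A (1-126)
Class A, default mask 255.0.0.0 (/8)


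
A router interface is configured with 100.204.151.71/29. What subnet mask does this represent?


/29 means 29 network bits, 3 host bits
Binary: 11111111111111111111111111111000
Mask: 255.255.255.248


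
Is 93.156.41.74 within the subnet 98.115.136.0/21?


Subnet network: 98.115.136.0
Test IP AND mask: 93.156.40.0
No, 93.156.41.74 is not in 98.115.136.0/21


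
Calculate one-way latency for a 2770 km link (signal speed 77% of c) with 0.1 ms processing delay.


Speed = 0.77 * 3e5 km/s = 231000 km/s
Propagation delay = 2770 / 231000 = 0.012 s = 11.9913 ms
Processing delay = 0.1 ms
Total one-way latency = 12.0913 ms


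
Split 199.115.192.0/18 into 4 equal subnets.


New prefix = 18 + 2 = 20
Each subnet has 4096 addresses
  199.115.192.0/20
  199.115.208.0/20
  199.115.224.0/20
  199.115.240.0/20
Subnets: 199.115.192.0/20, 199.115.208.0/20, 199.115.224.0/20, 199.115.240.0/20


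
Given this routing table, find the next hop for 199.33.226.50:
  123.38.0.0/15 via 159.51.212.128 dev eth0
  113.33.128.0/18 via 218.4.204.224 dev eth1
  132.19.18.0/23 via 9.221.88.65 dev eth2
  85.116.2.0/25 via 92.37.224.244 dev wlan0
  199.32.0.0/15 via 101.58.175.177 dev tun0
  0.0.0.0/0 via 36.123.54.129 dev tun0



Longest prefix match for 199.33.226.50:
  /15 123.38.0.0: no
  /18 113.33.128.0: no
  /23 132.19.18.0: no
  /25 85.116.2.0: no
  /15 199.32.0.0: MATCH
  /0 0.0.0.0: MATCH
Selected: next-hop 101.58.175.177 via tun0 (matched /15)


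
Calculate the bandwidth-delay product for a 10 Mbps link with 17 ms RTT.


BDP = bandwidth * RTT
= 10 Mbps * 17 ms
= 10 * 1e6 * 17 / 1000 bits
= 170000 bits
= 21250 bytes
= 20.752 KB
BDP = 170000 bits (21250 bytes)


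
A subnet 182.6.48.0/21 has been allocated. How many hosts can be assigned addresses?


Host bits = 32 - 21 = 11
Total addresses = 2^11 = 2048
Usable = total - 2 (network and broadcast)
Usable hosts: 2046


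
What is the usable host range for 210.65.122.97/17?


Network: 210.65.0.0
Broadcast: 210.65.127.255
First usable = network + 1
Last usable = broadcast - 1
Range: 210.65.0.1 to 210.65.127.254


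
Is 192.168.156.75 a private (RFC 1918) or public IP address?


RFC 1918 private ranges:
  10.0.0.0/8 (10.0.0.0 - 10.255.255.255)
  172.16.0.0/12 (172.16.0.0 - 172.31.255.255)
  192.168.0.0/16 (192.168.0.0 - 192.168.255.255)
Private (in 192.168.0.0/16)


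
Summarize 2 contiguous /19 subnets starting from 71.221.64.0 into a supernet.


Original prefix: /19
Number of subnets: 2 = 2^1
New prefix = 19 - 1 = 18
Supernet: 71.221.64.0/18


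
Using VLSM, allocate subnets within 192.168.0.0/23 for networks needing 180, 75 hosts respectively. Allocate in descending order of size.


180 hosts -> /24 (254 usable): 192.168.0.0/24
75 hosts -> /25 (126 usable): 192.168.1.0/25
Allocation: 192.168.0.0/24 (180 hosts, 254 usable); 192.168.1.0/25 (75 hosts, 126 usable)


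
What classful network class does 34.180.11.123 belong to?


First octet: 34
Binary: 00100010
0xxxxxxx -> Class A (1-126)
Class A, default mask 255.0.0.0 (/8)


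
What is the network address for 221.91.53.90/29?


IP:   11011101.01011011.00110101.01011010
Mask: 11111111.11111111.11111111.11111000
AND operation:
Net:  11011101.01011011.00110101.01011000
Network: 221.91.53.88/29


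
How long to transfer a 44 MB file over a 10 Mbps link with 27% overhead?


Effective throughput = 10 * (1 - 27/100) = 7.3 Mbps
File size in Mb = 44 * 8 = 352 Mb
Time = 352 / 7.3
Time = 48.2192 seconds
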